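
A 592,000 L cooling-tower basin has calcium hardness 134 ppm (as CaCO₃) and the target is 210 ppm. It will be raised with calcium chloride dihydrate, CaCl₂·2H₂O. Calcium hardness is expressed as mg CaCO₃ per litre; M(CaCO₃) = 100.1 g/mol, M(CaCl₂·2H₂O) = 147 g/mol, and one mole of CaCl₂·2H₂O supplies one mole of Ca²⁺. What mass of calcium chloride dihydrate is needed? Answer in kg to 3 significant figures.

Hardness to add: (210 − 134) = 76 mg/L as CaCO₃ × 592,000 L = 44,990 g as CaCO₃.
Moles of Ca²⁺ (1 mol Ca²⁺ ≡ 1 mol CaCO₃): 44,990 / 100.1 g/mol = 449.5 mol.
Mass of CaCl₂·2H₂O: 449.5 × 147 = 66,070 g.

66.1 kg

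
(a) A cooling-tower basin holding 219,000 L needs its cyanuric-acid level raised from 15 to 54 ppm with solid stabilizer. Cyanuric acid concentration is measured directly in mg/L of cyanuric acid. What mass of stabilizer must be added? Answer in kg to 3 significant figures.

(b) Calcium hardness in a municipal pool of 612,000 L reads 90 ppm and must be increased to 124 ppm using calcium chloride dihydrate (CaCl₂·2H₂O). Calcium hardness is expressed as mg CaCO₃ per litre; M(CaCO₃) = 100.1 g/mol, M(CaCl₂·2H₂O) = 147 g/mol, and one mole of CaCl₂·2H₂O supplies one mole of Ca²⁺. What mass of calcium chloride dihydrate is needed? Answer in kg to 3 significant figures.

(a) CYA to add: (54 − 15) = 39 mg/L × 219,000 L = 8541 g cyanuric acid.

(b) Hardness to add: (124 − 90) = 34 mg/L as CaCO₃ × 612,000 L = 20,810 g as CaCO₃.
(b) Moles of Ca²⁺ (1 mol Ca²⁺ ≡ 1 mol CaCO₃): 20,810 / 100.1 g/mol = 207.9 mol.
(b) Mass of CaCl₂·2H₂O: 207.9 × 147 = 30,560 g.

(a) 8.54 kg; (b) 30.6 kg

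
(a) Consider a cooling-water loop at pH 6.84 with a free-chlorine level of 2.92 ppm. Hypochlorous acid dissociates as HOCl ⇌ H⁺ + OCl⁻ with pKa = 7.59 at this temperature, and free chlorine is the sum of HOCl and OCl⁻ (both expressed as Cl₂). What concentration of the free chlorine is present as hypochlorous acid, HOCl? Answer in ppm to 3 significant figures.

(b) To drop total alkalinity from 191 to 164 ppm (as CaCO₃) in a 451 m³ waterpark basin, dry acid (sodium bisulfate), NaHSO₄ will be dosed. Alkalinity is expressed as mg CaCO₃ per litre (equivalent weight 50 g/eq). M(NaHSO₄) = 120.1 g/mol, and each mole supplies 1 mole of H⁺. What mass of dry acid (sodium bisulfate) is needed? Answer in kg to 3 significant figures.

(a) 2.48 ppm; (b) 29.2 kg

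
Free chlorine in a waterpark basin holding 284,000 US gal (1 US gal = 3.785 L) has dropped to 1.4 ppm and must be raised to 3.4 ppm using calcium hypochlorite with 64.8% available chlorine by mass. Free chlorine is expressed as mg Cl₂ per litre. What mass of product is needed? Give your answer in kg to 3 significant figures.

3.32 kg

Volume: 284,000 US gal × 3.785 L/gal = 1,074,940 L.
Chlorine deficit: 3.4 − 1.4 = 2 ppm = 2 mg/L as Cl₂.
Cl₂ equivalent needed: 2 mg/L × 1,074,940 L = 2,150,000 mg = 2150 g.
Product at 64.8% available chlorine: 2150 / 0.648 = 3318 g.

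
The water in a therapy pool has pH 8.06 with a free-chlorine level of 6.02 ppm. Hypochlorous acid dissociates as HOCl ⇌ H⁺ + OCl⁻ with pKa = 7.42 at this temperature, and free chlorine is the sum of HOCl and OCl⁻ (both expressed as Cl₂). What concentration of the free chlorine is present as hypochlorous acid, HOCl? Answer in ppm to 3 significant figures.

1.12 ppm

[OCl⁻]/[HOCl] = 10^(pH − pKa) = 10^(8.06 − 7.42) = 10^0.64 = 4.365.
Fraction as HOCl = 1 / (1 + 4.365) = 0.1864.
HOCl = 0.1864 × 6.02 ppm = 1.122 ppm.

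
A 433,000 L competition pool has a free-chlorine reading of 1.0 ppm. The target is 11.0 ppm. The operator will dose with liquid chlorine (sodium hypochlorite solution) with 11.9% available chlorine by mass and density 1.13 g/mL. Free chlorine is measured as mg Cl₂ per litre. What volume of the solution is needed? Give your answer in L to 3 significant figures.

Chlorine deficit: 11.0 − 1.0 = 10 ppm = 10 mg/L as Cl₂.
Cl₂ equivalent needed: 10 mg/L × 433,000 L = 4,330,000 mg = 4330 g.
Product at 11.9% available chlorine: 4330 / 0.119 = 36,390 g.
Volume at density 1.13 g/mL: 36,390 g ÷ 1.13 g/mL = 32,200 mL.

32.2 L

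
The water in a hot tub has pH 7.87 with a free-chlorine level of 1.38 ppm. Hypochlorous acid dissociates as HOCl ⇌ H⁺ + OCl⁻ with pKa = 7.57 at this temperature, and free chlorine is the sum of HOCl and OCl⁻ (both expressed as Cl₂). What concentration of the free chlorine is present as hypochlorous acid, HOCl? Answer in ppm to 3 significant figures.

[OCl⁻]/[HOCl] = 10^(pH − pKa) = 10^(7.87 − 7.57) = 10^0.30 = 1.995.
Fraction as HOCl = 1 / (1 + 1.995) = 0.3339.
HOCl = 0.3339 × 1.38 ppm = 0.4607 ppm.

0.461 ppm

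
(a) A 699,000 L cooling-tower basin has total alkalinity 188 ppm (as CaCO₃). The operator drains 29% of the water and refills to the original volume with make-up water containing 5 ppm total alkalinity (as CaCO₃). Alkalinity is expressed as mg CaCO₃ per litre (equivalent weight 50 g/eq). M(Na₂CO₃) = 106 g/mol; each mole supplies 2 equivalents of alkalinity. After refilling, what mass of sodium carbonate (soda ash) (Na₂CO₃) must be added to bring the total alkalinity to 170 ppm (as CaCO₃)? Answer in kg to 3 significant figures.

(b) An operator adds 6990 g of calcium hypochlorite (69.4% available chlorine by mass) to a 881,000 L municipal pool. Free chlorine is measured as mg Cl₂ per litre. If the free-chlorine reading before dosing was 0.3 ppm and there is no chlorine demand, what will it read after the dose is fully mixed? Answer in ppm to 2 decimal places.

(a) After draining 29% and refilling: 188 × 0.71 + 5 × 0.29 = 134.93 ppm.
(a) Deficit to target: 170 − 134.93 = 35.07 mg/L.
(a) As CaCO₃: 35.07 mg/L × 699,000 L = 24,510 g; ÷ 50 g/eq ÷ 2 = 245.1 mol Na₂CO₃.
(a) Mass: 245.1 × 106 = 25,980 g.

(b) Available chlorine delivered: 6990 g × 0.694 = 4851 g as Cl₂.
(b) Concentration rise: 4851 g / 881,000 L = 5.506 mg/L = 5.51 ppm.
(b) Final FC: 0.3 + 5.51 = 5.81 ppm.

(a) 26.0 kg; (b) 5.81 ppm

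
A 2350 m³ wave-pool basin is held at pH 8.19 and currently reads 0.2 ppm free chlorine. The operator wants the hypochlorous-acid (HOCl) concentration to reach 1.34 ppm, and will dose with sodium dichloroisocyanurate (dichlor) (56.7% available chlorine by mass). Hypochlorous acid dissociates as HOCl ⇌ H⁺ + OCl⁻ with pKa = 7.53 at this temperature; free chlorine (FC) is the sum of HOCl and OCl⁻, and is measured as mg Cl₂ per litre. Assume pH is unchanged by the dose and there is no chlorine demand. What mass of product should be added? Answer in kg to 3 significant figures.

Volume: 2350 m³ = 2,350,000 L.
[OCl⁻]/[HOCl] = 10^(pH − pKa) = 10^(8.19 − 7.53) = 4.571; fraction as HOCl = 1/(1 + 4.571) = 0.1795.
Free chlorine required for 1.34 ppm HOCl: 1.34 / 0.1795 = 7.465 ppm.
FC to add: 7.465 − 0.2 = 7.265 mg/L as Cl₂.
Cl₂ equivalent: 7.265 mg/L × 2,350,000 L = 17,070 g.
Product at 56.7% available Cl: 17,070 / 0.567 = 30,110 g.

30.1 kg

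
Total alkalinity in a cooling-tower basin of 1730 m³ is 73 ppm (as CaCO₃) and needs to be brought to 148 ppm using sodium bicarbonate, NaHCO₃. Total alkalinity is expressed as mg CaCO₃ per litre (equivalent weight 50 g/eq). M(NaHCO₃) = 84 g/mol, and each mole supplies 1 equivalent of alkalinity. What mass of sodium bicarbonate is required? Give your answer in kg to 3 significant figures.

Volume: 1730 m³ = 1,730,000 L.
Alkalinity to add: (148 − 73) = 75 mg/L as CaCO₃ × 1,730,000 L = 129,800 g as CaCO₃.
Equivalents: 129,800 g ÷ 50 g/eq = 2595 eq.
NaHCO₃ supplies 1 eq per mole → 2595 mol.
Mass: 2595 mol × 84 g/mol = 218,000 g.

218 kg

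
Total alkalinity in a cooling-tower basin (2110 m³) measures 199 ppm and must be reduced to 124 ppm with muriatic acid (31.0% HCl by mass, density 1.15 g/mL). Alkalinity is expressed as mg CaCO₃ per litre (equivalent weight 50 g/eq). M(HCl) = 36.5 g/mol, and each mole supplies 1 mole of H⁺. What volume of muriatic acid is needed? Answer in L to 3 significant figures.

324 L

Volume: 2110 m³ = 2,110,000 L.
Alkalinity to neutralize: (199 − 124) = 75 mg/L as CaCO₃ × 2,110,000 L = 158,200 g as CaCO₃.
Equivalents of H⁺ required: 158,200 ÷ 50 g/eq = 3165 eq = 3165 mol HCl.
Mass of HCl: 3165 × 36.5 = 115,500 g.
Mass of 31.0% solution: 115,500 / 0.31 = 372,700 g.
Volume: 372,700 g ÷ 1.15 g/mL = 324,000 mL.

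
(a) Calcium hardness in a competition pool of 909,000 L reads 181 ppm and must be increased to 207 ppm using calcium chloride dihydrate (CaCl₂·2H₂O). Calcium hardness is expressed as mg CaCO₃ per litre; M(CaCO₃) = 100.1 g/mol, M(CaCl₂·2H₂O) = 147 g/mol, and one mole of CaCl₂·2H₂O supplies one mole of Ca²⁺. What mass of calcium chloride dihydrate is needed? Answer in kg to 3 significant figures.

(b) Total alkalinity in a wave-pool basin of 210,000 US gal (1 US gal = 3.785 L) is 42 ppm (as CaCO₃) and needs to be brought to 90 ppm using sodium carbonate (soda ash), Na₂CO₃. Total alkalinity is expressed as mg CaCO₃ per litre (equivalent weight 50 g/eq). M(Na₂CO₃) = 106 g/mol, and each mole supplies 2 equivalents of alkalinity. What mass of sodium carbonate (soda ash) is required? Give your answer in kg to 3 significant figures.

(a) Hardness to add: (207 − 181) = 26 mg/L as CaCO₃ × 909,000 L = 23,630 g as CaCO₃.
(a) Moles of Ca²⁺ (1 mol Ca²⁺ ≡ 1 mol CaCO₃): 23,630 / 100.1 g/mol = 236.1 mol.
(a) Mass of CaCl₂·2H₂O: 236.1 × 147 = 34,710 g.

(b) Volume: 210,000 US gal × 3.785 L/gal = 794,850 L.
(b) Alkalinity to add: (90 − 42) = 48 mg/L as CaCO₃ × 794,850 L = 38,150 g as CaCO₃.
(b) Equivalents: 38,150 g ÷ 50 g/eq = 763.1 eq.
(b) Each mole of Na₂CO₃ supplies 2 eq, so 763.1 / 2 = 381.5 mol.
(b) Mass: 381.5 mol × 106 g/mol = 40,440 g.

(a) 34.7 kg; (b) 40.4 kg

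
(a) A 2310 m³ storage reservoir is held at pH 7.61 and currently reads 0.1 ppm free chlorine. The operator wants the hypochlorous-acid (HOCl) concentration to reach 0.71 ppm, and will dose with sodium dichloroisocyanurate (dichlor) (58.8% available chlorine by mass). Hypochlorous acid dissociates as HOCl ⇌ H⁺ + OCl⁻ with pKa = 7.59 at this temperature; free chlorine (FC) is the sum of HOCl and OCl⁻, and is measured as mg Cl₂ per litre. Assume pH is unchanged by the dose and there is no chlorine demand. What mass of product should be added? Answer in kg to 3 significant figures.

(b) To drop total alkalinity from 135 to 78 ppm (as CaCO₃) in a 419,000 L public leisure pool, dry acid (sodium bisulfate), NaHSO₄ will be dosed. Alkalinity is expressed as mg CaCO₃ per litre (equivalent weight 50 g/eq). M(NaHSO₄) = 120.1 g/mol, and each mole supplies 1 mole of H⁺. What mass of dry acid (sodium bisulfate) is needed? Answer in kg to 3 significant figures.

(a) Volume: 2310 m³ = 2,310,000 L.
(a) [OCl⁻]/[HOCl] = 10^(pH − pKa) = 10^(7.61 − 7.59) = 1.047; fraction as HOCl = 1/(1 + 1.047) = 0.4885.
(a) Free chlorine required for 0.71 ppm HOCl: 0.71 / 0.4885 = 1.453 ppm.
(a) FC to add: 1.453 − 0.1 = 1.353 mg/L as Cl₂.
(a) Cl₂ equivalent: 1.353 mg/L × 2,310,000 L = 3126 g.
(a) Product at 58.8% available Cl: 3126 / 0.588 = 5317 g.

(b) Alkalinity to neutralize: (135 − 78) = 57 mg/L as CaCO₃ × 419,000 L = 23,880 g as CaCO₃.
(b) Equivalents of H⁺ required: 23,880 ÷ 50 g/eq = 477.7 eq = 477.7 mol NaHSO₄.
(b) Mass of NaHSO₄: 477.7 × 120.1 = 57,370 g.

(a) 5.32 kg; (b) 57.4 kg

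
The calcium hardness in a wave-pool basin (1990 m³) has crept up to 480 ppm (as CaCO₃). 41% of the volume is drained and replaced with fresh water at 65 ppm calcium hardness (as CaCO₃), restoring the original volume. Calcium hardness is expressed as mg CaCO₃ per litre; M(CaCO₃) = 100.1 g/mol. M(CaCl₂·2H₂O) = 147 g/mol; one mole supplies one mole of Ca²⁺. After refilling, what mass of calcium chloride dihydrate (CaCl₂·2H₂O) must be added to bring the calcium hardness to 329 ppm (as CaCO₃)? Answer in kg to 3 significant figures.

56.0 kg

Volume: 1990 m³ = 1,990,000 L.
After draining 41% and refilling: 480 × 0.59 + 65 × 0.41 = 309.85 ppm.
Deficit to target: 329 − 309.85 = 19.15 mg/L.
As CaCO₃: 19.15 mg/L × 1,990,000 L = 38,110 g; ÷ 100.1 = 380.7 mol Ca²⁺.
Mass: 380.7 × 147 = 55,960 g.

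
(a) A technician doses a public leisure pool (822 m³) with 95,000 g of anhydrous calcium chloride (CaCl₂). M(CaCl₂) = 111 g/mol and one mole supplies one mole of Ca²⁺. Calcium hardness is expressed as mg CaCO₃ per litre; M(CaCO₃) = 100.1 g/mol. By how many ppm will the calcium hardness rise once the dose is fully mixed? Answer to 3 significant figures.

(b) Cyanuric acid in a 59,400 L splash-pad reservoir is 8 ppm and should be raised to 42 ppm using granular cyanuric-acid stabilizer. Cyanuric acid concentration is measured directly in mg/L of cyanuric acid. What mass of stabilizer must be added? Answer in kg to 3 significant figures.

(a) 104 ppm; (b) 2.02 kg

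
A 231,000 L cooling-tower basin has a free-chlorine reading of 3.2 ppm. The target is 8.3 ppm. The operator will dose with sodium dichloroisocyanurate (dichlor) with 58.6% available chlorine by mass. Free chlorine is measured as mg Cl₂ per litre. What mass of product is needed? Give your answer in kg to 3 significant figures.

2.01 kg

Chlorine deficit: 8.3 − 3.2 = 5.1 ppm = 5.1 mg/L as Cl₂.
Cl₂ equivalent needed: 5.1 mg/L × 231,000 L = 1,178,000 mg = 1178 g.
Product at 58.6% available chlorine: 1178 / 0.586 = 2010 g.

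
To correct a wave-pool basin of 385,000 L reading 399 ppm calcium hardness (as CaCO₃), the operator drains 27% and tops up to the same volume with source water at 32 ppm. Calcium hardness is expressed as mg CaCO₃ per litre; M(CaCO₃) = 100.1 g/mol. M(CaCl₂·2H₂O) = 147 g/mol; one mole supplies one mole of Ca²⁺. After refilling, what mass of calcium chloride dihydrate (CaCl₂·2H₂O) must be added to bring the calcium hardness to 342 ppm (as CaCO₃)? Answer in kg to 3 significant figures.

23.8 kg

After draining 27% and refilling: 399 × 0.73 + 32 × 0.27 = 299.91 ppm.
Deficit to target: 342 − 299.91 = 42.09 mg/L.
As CaCO₃: 42.09 mg/L × 385,000 L = 16,200 g; ÷ 100.1 = 161.9 mol Ca²⁺.
Mass: 161.9 × 147 = 23,800 g.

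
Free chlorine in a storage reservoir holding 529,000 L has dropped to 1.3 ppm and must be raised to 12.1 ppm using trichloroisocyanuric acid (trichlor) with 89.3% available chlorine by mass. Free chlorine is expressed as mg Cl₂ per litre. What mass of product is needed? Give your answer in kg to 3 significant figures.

Chlorine deficit: 12.1 − 1.3 = 10.8 ppm = 10.8 mg/L as Cl₂.
Cl₂ equivalent needed: 10.8 mg/L × 529,000 L = 5,713,000 mg = 5713 g.
Product at 89.3% available chlorine: 5713 / 0.893 = 6398 g.

6.40 kg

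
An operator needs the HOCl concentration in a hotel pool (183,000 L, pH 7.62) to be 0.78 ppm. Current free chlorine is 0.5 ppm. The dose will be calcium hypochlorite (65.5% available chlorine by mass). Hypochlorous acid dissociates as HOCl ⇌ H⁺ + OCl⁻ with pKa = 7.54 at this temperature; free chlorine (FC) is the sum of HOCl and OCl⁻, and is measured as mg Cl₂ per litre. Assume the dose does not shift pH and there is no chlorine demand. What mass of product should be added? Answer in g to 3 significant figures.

340 g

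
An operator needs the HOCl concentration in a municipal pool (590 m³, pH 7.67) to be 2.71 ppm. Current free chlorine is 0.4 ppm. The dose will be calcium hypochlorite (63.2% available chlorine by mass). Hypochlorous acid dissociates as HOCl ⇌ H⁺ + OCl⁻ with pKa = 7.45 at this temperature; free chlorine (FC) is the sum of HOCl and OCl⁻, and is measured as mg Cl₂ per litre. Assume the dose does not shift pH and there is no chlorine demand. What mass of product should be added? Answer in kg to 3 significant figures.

Volume: 590 m³ = 590,000 L.
[OCl⁻]/[HOCl] = 10^(pH − pKa) = 10^(7.67 − 7.45) = 1.66; fraction as HOCl = 1/(1 + 1.66) = 0.376.
Free chlorine required for 2.71 ppm HOCl: 2.71 / 0.376 = 7.207 ppm.
FC to add: 7.207 − 0.4 = 6.807 mg/L as Cl₂.
Cl₂ equivalent: 6.807 mg/L × 590,000 L = 4016 g.
Product at 63.2% available Cl: 4016 / 0.632 = 6355 g.

6.36 kg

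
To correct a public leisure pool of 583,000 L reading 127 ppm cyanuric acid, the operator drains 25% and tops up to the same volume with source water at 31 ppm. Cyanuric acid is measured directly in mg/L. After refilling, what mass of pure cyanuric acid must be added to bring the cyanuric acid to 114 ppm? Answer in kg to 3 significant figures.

6.41 kg

After draining 25% and refilling: 127 × 0.75 + 31 × 0.25 = 103 ppm.
Deficit to target: 114 − 103 = 11 mg/L.
Mass: 11 mg/L × 583,000 L = 6413 g cyanuric acid.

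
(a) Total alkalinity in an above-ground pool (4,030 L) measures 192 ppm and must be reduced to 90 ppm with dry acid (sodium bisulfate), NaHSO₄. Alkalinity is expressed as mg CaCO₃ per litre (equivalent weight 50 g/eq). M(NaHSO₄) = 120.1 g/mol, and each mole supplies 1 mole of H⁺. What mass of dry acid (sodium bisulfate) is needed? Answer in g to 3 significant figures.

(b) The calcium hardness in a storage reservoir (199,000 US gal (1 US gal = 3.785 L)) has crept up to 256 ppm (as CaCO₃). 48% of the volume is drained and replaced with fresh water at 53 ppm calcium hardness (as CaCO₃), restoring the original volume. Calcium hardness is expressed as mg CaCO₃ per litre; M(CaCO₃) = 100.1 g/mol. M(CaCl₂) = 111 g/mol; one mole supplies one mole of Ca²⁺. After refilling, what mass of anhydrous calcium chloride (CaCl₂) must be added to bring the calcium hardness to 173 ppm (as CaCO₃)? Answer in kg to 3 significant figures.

(a) 987 g; (b) 12.1 kg

(a) Alkalinity to neutralize: (192 − 90) = 102 mg/L as CaCO₃ × 4,030 L = 411.1 g as CaCO₃.
(a) Equivalents of H⁺ required: 411.1 ÷ 50 g/eq = 8.221 eq = 8.221 mol NaHSO₄.
(a) Mass of NaHSO₄: 8.221 × 120.1 = 987.4 g.

(b) Volume: 199,000 US gal × 3.785 L/gal = 753,215 L.
(b) After draining 48% and refilling: 256 × 0.52 + 53 × 0.48 = 158.56 ppm.
(b) Deficit to target: 173 − 158.56 = 14.44 mg/L.
(b) As CaCO₃: 14.44 mg/L × 753,215 L = 10,880 g; ÷ 100.1 = 108.7 mol Ca²⁺.
(b) Mass: 108.7 × 111 = 12,060 g.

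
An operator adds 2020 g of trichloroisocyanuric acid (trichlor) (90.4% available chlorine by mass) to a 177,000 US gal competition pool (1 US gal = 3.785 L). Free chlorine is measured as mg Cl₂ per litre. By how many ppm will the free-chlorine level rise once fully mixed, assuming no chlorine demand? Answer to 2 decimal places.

2.73 ppm

Volume: 177,000 US gal × 3.785 L/gal = 669,945 L.
Available chlorine delivered: 2020 g × 0.904 = 1826 g as Cl₂.
Concentration rise: 1826 g / 669,945 L = 2.726 mg/L = 2.73 ppm.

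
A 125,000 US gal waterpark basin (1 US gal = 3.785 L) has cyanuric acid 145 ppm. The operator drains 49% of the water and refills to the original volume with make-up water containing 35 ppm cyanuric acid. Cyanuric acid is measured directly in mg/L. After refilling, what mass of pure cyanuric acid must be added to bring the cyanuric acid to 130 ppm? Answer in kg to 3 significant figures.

Volume: 125,000 US gal × 3.785 L/gal = 473,125 L.
After draining 49% and refilling: 145 × 0.51 + 35 × 0.49 = 91.1 ppm.
Deficit to target: 130 − 91.1 = 38.9 mg/L.
Mass: 38.9 mg/L × 473,125 L = 18,400 g cyanuric acid.

18.4 kg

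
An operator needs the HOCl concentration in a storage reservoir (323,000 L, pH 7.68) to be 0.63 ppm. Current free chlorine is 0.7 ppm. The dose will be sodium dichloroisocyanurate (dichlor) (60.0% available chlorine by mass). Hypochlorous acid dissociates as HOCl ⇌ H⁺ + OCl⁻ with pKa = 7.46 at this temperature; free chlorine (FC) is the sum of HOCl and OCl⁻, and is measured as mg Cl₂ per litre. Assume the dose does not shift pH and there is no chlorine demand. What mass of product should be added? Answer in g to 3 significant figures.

[OCl⁻]/[HOCl] = 10^(pH − pKa) = 10^(7.68 − 7.46) = 1.66; fraction as HOCl = 1/(1 + 1.66) = 0.376.
Free chlorine required for 0.63 ppm HOCl: 0.63 / 0.376 = 1.676 ppm.
FC to add: 1.676 − 0.7 = 0.9755 mg/L as Cl₂.
Cl₂ equivalent: 0.9755 mg/L × 323,000 L = 315.1 g.
Product at 60.0% available Cl: 315.1 / 0.6 = 525.2 g.

525 g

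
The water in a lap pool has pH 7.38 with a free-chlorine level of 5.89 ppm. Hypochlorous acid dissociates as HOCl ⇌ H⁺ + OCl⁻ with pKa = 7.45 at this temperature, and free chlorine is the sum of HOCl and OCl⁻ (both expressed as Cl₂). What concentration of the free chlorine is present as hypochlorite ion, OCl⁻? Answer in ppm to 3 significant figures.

[OCl⁻]/[HOCl] = 10^(pH − pKa) = 10^(7.38 − 7.45) = 10^-0.07 = 0.8511.
Fraction as HOCl = 1 / (1 + 0.8511) = 0.5402.
OCl⁻ = (1 − 0.5402) × 5.89 ppm = 2.708 ppm.

2.71 ppm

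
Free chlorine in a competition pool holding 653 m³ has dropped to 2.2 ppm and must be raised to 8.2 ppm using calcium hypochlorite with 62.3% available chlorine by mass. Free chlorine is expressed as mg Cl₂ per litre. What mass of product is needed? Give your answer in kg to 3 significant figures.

6.29 kg

Volume: 653 m³ = 653,000 L.
Chlorine deficit: 8.2 − 2.2 = 6 ppm = 6 mg/L as Cl₂.
Cl₂ equivalent needed: 6 mg/L × 653,000 L = 3,918,000 mg = 3918 g.
Product at 62.3% available chlorine: 3918 / 0.623 = 6289 g.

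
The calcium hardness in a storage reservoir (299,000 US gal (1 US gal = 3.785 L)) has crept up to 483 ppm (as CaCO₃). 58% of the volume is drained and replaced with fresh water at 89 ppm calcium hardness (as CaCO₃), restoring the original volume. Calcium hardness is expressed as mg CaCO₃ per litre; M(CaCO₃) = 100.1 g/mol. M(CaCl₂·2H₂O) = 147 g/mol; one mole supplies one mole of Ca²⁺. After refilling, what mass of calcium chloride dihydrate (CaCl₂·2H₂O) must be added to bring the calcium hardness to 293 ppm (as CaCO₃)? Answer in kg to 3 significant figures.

Volume: 299,000 US gal × 3.785 L/gal = 1,131,715 L.
After draining 58% and refilling: 483 × 0.42 + 89 × 0.58 = 254.48 ppm.
Deficit to target: 293 − 254.48 = 38.52 mg/L.
As CaCO₃: 38.52 mg/L × 1,131,715 L = 43,590 g; ÷ 100.1 = 435.5 mol Ca²⁺.
Mass: 435.5 × 147 = 64,020 g.

64.0 kg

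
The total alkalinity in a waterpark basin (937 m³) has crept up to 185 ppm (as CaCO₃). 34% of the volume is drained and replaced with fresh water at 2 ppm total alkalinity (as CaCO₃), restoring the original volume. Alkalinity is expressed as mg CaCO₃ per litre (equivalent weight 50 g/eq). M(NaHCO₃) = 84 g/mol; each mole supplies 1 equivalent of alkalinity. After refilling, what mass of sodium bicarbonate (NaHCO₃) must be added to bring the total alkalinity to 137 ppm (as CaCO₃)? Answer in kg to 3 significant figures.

Volume: 937 m³ = 937,000 L.
After draining 34% and refilling: 185 × 0.66 + 2 × 0.34 = 122.78 ppm.
Deficit to target: 137 − 122.78 = 14.22 mg/L.
As CaCO₃: 14.22 mg/L × 937,000 L = 13,320 g; ÷ 50 g/eq ÷ 1 = 266.5 mol NaHCO₃.
Mass: 266.5 × 84 = 22,380 g.

22.4 kg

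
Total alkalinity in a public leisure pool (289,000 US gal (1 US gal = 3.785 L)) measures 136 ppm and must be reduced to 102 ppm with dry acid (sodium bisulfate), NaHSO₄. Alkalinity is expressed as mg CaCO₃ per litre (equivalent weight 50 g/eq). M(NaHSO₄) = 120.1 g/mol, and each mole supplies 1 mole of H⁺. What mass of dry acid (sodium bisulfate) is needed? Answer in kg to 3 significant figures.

Volume: 289,000 US gal × 3.785 L/gal = 1,093,865 L.
Alkalinity to neutralize: (136 − 102) = 34 mg/L as CaCO₃ × 1,093,865 L = 37,190 g as CaCO₃.
Equivalents of H⁺ required: 37,190 ÷ 50 g/eq = 743.8 eq = 743.8 mol NaHSO₄.
Mass of NaHSO₄: 743.8 × 120.1 = 89,330 g.

89.3 kg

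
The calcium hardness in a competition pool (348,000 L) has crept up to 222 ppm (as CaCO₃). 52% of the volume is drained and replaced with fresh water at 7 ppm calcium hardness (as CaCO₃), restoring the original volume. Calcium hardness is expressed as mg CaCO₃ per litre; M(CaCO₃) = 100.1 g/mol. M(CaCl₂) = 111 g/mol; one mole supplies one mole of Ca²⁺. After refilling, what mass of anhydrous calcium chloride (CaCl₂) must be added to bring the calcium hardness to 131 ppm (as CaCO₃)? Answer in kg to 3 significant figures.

8.03 kg

After draining 52% and refilling: 222 × 0.48 + 7 × 0.52 = 110.2 ppm.
Deficit to target: 131 − 110.2 = 20.8 mg/L.
As CaCO₃: 20.8 mg/L × 348,000 L = 7238 g; ÷ 100.1 = 72.31 mol Ca²⁺.
Mass: 72.31 × 111 = 8027 g.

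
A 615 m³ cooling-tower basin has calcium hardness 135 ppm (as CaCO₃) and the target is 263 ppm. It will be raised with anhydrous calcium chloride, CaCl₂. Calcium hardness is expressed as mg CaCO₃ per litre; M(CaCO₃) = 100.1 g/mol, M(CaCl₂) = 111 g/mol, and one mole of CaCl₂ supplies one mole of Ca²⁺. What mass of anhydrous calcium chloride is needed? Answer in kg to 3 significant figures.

Volume: 615 m³ = 615,000 L.
Hardness to add: (263 − 135) = 128 mg/L as CaCO₃ × 615,000 L = 78,720 g as CaCO₃.
Moles of Ca²⁺ (1 mol Ca²⁺ ≡ 1 mol CaCO₃): 78,720 / 100.1 g/mol = 786.4 mol.
Mass of CaCl₂: 786.4 × 111 = 87,290 g.

87.3 kg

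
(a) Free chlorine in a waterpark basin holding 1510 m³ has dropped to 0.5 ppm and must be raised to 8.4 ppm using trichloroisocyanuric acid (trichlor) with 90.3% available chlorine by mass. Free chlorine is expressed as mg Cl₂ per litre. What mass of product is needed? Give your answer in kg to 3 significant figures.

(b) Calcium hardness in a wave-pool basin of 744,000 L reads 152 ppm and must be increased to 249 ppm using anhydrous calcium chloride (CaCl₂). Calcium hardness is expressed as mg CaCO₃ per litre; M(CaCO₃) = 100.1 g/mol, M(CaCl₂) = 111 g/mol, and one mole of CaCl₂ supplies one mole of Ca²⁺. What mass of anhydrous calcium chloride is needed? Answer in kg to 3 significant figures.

(a) Volume: 1510 m³ = 1,510,000 L.
(a) Chlorine deficit: 8.4 − 0.5 = 7.9 ppm = 7.9 mg/L as Cl₂.
(a) Cl₂ equivalent needed: 7.9 mg/L × 1,510,000 L = 11,930,000 mg = 11,930 g.
(a) Product at 90.3% available chlorine: 11,930 / 0.903 = 13,210 g.

(b) Hardness to add: (249 − 152) = 97 mg/L as CaCO₃ × 744,000 L = 72,170 g as CaCO₃.
(b) Moles of Ca²⁺ (1 mol Ca²⁺ ≡ 1 mol CaCO₃): 72,170 / 100.1 g/mol = 721 mol.
(b) Mass of CaCl₂: 721 × 111 = 80,030 g.

(a) 13.2 kg; (b) 80.0 kg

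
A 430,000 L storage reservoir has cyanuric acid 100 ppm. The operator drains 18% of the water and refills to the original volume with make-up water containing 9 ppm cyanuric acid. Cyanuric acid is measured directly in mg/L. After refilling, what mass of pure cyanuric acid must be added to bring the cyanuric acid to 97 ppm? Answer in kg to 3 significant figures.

5.75 kg

After draining 18% and refilling: 100 × 0.82 + 9 × 0.18 = 83.62 ppm.
Deficit to target: 97 − 83.62 = 13.38 mg/L.
Mass: 13.38 mg/L × 430,000 L = 5753 g cyanuric acid.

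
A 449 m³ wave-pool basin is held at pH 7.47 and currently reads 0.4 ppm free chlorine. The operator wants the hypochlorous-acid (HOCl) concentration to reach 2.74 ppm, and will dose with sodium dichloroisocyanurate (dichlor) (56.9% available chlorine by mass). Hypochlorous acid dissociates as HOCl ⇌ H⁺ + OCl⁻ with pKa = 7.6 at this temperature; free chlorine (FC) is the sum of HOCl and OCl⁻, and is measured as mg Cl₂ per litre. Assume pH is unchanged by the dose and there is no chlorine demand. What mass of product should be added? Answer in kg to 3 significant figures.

3.45 kg

Volume: 449 m³ = 449,000 L.
[OCl⁻]/[HOCl] = 10^(pH − pKa) = 10^(7.47 − 7.6) = 0.7413; fraction as HOCl = 1/(1 + 0.7413) = 0.5743.
Free chlorine required for 2.74 ppm HOCl: 2.74 / 0.5743 = 4.771 ppm.
FC to add: 4.771 − 0.4 = 4.371 mg/L as Cl₂.
Cl₂ equivalent: 4.371 mg/L × 449,000 L = 1963 g.
Product at 56.9% available Cl: 1963 / 0.569 = 3449 g.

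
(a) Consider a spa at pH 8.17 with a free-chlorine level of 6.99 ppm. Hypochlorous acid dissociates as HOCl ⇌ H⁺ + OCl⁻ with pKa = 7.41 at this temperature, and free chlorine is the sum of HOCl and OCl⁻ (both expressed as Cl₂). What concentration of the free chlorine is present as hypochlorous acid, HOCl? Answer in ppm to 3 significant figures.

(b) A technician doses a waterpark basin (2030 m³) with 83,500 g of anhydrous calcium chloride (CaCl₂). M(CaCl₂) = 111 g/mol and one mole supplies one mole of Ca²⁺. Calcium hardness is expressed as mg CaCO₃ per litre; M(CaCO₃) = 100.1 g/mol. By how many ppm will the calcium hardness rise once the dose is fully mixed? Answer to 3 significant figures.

(a) 1.03 ppm; (b) 37.1 ppm

(a) [OCl⁻]/[HOCl] = 10^(pH − pKa) = 10^(8.17 − 7.41) = 10^0.76 = 5.754.
(a) Fraction as HOCl = 1 / (1 + 5.754) = 0.1481.
(a) HOCl = 0.1481 × 6.99 ppm = 1.035 ppm.

(b) Volume: 2030 m³ = 2,030,000 L.
(b) Moles of Ca²⁺: 83,500 g ÷ 111 g/mol = 752.3 mol.
(b) As CaCO₃: 752.3 mol × 100.1 g/mol = 75,300 g.
(b) Rise: 75,300 g / 2,030,000 L × 1000 = 37.09 mg/L.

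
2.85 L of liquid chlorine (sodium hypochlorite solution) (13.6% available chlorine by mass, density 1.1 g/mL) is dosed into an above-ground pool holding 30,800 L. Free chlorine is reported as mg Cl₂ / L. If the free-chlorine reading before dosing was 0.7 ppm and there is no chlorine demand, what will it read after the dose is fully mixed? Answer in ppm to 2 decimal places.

14.54 ppm

Mass of solution: 2.85 L × 1000 mL/L × 1.1 g/mL = 3135 g.
Available chlorine delivered: 3135 g × 0.136 = 426.4 g as Cl₂.
Concentration rise: 426.4 g / 30,800 L = 13.84 mg/L = 13.84 ppm.
Final FC: 0.7 + 13.84 = 14.54 ppm.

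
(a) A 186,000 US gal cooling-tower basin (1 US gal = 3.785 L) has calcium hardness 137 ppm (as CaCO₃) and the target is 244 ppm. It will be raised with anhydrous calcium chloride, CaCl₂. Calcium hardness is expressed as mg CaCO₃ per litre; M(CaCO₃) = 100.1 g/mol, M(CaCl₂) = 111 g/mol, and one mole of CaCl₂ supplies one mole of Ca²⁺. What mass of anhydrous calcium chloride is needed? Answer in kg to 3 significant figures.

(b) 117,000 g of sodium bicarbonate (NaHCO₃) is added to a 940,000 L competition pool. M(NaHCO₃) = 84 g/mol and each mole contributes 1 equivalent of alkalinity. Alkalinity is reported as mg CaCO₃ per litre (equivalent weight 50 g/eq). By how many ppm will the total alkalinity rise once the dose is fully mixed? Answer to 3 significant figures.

(a) Volume: 186,000 US gal × 3.785 L/gal = 704,010 L.
(a) Hardness to add: (244 − 137) = 107 mg/L as CaCO₃ × 704,010 L = 75,330 g as CaCO₃.
(a) Moles of Ca²⁺ (1 mol Ca²⁺ ≡ 1 mol CaCO₃): 75,330 / 100.1 g/mol = 752.5 mol.
(a) Mass of CaCl₂: 752.5 × 111 = 83,530 g.

(b) Moles of NaHCO₃: 117,000 g ÷ 84 g/mol = 1393 mol → 1393 eq of alkalinity.
(b) As CaCO₃: 1393 eq × 50 g/eq = 69,640 g.
(b) Rise: 69,640 g / 940,000 L × 1000 = 74.09 mg/L.

(a) 83.5 kg; (b) 74.1 ppm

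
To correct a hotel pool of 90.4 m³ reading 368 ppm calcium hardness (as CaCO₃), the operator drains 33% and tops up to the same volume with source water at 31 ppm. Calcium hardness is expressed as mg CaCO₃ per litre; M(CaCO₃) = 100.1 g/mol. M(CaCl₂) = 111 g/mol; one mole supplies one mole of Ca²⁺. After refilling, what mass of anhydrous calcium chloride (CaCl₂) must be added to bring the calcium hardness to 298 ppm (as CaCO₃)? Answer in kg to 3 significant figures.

Volume: 90.4 m³ = 90,400 L.
After draining 33% and refilling: 368 × 0.67 + 31 × 0.33 = 256.79 ppm.
Deficit to target: 298 − 256.79 = 41.21 mg/L.
As CaCO₃: 41.21 mg/L × 90,400 L = 3725 g; ÷ 100.1 = 37.22 mol Ca²⁺.
Mass: 37.22 × 111 = 4131 g.

4.13 kg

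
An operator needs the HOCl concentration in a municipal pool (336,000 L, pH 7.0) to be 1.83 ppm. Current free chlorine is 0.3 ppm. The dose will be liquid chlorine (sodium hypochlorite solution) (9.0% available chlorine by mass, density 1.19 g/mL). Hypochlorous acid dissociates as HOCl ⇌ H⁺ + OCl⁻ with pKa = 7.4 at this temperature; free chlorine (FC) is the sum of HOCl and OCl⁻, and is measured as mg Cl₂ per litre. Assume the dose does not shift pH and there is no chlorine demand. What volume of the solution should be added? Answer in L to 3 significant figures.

[OCl⁻]/[HOCl] = 10^(pH − pKa) = 10^(7.0 − 7.4) = 0.3981; fraction as HOCl = 1/(1 + 0.3981) = 0.7153.
Free chlorine required for 1.83 ppm HOCl: 1.83 / 0.7153 = 2.559 ppm.
FC to add: 2.559 − 0.3 = 2.259 mg/L as Cl₂.
Cl₂ equivalent: 2.259 mg/L × 336,000 L = 758.9 g.
Product at 9.0% available Cl: 758.9 / 0.09 = 8432 g.
Volume: 8432 g ÷ 1.19 g/mL = 7086 mL.

7.09 L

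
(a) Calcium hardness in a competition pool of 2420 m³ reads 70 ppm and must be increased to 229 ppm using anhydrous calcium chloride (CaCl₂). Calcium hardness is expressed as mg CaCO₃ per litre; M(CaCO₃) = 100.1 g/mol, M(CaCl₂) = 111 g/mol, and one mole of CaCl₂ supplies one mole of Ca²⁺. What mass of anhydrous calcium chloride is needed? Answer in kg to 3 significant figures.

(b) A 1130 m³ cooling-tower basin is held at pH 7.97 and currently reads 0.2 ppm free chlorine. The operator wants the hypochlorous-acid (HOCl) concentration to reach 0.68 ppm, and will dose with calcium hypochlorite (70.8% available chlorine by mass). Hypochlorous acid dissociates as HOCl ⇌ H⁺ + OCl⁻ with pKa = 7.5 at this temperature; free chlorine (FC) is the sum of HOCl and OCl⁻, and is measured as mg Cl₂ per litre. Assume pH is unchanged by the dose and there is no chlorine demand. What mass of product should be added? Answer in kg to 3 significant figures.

(a) Volume: 2420 m³ = 2,420,000 L.
(a) Hardness to add: (229 − 70) = 159 mg/L as CaCO₃ × 2,420,000 L = 384,800 g as CaCO₃.
(a) Moles of Ca²⁺ (1 mol Ca²⁺ ≡ 1 mol CaCO₃): 384,800 / 100.1 g/mol = 3844 mol.
(a) Mass of CaCl₂: 3844 × 111 = 426,700 g.

(b) Volume: 1130 m³ = 1,130,000 L.
(b) [OCl⁻]/[HOCl] = 10^(pH − pKa) = 10^(7.97 − 7.5) = 2.951; fraction as HOCl = 1/(1 + 2.951) = 0.2531.
(b) Free chlorine required for 0.68 ppm HOCl: 0.68 / 0.2531 = 2.687 ppm.
(b) FC to add: 2.687 − 0.2 = 2.487 mg/L as Cl₂.
(b) Cl₂ equivalent: 2.487 mg/L × 1,130,000 L = 2810 g.
(b) Product at 70.8% available Cl: 2810 / 0.708 = 3969 g.

(a) 427 kg; (b) 3.97 kg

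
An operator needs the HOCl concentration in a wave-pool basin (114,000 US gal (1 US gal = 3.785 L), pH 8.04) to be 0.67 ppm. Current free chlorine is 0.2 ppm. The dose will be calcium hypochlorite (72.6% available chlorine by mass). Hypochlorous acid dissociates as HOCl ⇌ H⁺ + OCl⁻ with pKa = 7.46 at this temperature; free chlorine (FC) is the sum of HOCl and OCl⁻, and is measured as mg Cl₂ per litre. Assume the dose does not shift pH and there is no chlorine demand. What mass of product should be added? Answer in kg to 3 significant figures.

1.79 kg

Volume: 114,000 US gal × 3.785 L/gal = 431,490 L.
[OCl⁻]/[HOCl] = 10^(pH − pKa) = 10^(8.04 − 7.46) = 3.802; fraction as HOCl = 1/(1 + 3.802) = 0.2083.
Free chlorine required for 0.67 ppm HOCl: 0.67 / 0.2083 = 3.217 ppm.
FC to add: 3.217 − 0.2 = 3.017 mg/L as Cl₂.
Cl₂ equivalent: 3.017 mg/L × 431,490 L = 1302 g.
Product at 72.6% available Cl: 1302 / 0.726 = 1793 g.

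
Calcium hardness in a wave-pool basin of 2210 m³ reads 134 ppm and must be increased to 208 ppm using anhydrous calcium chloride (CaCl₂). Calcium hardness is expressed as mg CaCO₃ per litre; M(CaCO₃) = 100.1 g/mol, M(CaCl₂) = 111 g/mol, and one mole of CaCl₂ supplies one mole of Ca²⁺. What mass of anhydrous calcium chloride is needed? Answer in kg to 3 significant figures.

Volume: 2210 m³ = 2,210,000 L.
Hardness to add: (208 − 134) = 74 mg/L as CaCO₃ × 2,210,000 L = 163,500 g as CaCO₃.
Moles of Ca²⁺ (1 mol Ca²⁺ ≡ 1 mol CaCO₃): 163,500 / 100.1 g/mol = 1634 mol.
Mass of CaCl₂: 1634 × 111 = 181,300 g.

181 kg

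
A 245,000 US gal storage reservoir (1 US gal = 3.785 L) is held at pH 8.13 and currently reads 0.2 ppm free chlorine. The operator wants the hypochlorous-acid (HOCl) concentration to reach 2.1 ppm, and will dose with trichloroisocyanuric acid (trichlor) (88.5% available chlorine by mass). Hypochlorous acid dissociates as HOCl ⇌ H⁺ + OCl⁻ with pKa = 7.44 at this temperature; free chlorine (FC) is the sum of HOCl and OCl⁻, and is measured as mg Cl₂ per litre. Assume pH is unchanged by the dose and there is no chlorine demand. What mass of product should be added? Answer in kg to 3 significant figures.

12.8 kg

Volume: 245,000 US gal × 3.785 L/gal = 927,325 L.
[OCl⁻]/[HOCl] = 10^(pH − pKa) = 10^(8.13 − 7.44) = 4.898; fraction as HOCl = 1/(1 + 4.898) = 0.1696.
Free chlorine required for 2.1 ppm HOCl: 2.1 / 0.1696 = 12.39 ppm.
FC to add: 12.39 − 0.2 = 12.19 mg/L as Cl₂.
Cl₂ equivalent: 12.19 mg/L × 927,325 L = 11,300 g.
Product at 88.5% available Cl: 11,300 / 0.885 = 12,770 g.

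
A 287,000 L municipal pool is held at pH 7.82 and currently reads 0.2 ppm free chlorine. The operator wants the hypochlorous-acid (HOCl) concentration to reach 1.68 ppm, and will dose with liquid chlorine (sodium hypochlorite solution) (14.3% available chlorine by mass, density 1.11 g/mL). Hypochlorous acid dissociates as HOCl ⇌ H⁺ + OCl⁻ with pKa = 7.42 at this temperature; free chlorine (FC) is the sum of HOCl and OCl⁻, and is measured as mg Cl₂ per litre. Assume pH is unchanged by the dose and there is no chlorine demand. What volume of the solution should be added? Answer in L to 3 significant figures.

[OCl⁻]/[HOCl] = 10^(pH − pKa) = 10^(7.82 − 7.42) = 2.512; fraction as HOCl = 1/(1 + 2.512) = 0.2847.
Free chlorine required for 1.68 ppm HOCl: 1.68 / 0.2847 = 5.9 ppm.
FC to add: 5.9 − 0.2 = 5.7 mg/L as Cl₂.
Cl₂ equivalent: 5.7 mg/L × 287,000 L = 1636 g.
Product at 14.3% available Cl: 1636 / 0.143 = 11,440 g.
Volume: 11,440 g ÷ 1.11 g/mL = 10,310 mL.

10.3 L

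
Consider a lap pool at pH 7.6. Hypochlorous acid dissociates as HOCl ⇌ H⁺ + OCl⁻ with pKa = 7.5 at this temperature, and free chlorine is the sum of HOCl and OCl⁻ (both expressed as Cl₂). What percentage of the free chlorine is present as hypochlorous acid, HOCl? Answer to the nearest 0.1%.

44.3%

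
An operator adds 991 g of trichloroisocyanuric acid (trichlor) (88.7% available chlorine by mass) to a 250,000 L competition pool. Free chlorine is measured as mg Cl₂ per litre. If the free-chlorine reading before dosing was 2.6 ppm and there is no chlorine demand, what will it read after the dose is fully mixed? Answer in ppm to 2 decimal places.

Available chlorine delivered: 991 g × 0.887 = 879 g as Cl₂.
Concentration rise: 879 g / 250,000 L = 3.516 mg/L = 3.52 ppm.
Final FC: 2.6 + 3.52 = 6.12 ppm.

6.12 ppm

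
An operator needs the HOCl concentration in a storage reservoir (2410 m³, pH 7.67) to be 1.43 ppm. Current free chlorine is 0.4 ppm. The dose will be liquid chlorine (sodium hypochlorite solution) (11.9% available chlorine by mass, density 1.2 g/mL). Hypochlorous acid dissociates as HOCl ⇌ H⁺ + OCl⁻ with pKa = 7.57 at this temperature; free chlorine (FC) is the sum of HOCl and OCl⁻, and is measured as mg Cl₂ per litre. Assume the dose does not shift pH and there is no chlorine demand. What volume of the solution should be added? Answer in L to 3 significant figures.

Volume: 2410 m³ = 2,410,000 L.
[OCl⁻]/[HOCl] = 10^(pH − pKa) = 10^(7.67 − 7.57) = 1.259; fraction as HOCl = 1/(1 + 1.259) = 0.4427.
Free chlorine required for 1.43 ppm HOCl: 1.43 / 0.4427 = 3.23 ppm.
FC to add: 3.23 − 0.4 = 2.83 mg/L as Cl₂.
Cl₂ equivalent: 2.83 mg/L × 2,410,000 L = 6821 g.
Product at 11.9% available Cl: 6821 / 0.119 = 57,320 g.
Volume: 57,320 g ÷ 1.2 g/mL = 47,770 mL.

47.8 L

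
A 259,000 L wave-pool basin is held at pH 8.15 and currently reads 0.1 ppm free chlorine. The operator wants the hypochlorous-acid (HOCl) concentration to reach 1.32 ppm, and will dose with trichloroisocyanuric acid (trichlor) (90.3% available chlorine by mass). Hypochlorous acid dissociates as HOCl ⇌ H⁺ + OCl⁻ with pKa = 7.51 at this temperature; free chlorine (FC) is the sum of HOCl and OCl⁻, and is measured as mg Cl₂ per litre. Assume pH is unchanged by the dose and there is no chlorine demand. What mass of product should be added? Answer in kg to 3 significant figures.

[OCl⁻]/[HOCl] = 10^(pH − pKa) = 10^(8.15 − 7.51) = 4.365; fraction as HOCl = 1/(1 + 4.365) = 0.1864.
Free chlorine required for 1.32 ppm HOCl: 1.32 / 0.1864 = 7.082 ppm.
FC to add: 7.082 − 0.1 = 6.982 mg/L as Cl₂.
Cl₂ equivalent: 6.982 mg/L × 259,000 L = 1808 g.
Product at 90.3% available Cl: 1808 / 0.903 = 2003 g.

2.00 kg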